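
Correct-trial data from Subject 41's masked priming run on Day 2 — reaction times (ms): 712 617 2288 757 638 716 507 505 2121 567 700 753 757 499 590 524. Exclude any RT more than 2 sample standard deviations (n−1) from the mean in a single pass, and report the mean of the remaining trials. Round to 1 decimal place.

n = 16, ΣRT = 13251, M = 828.188
Σ(x−M)² = 4474952.44; s = √(4474952.44/15) = 546.196
Cutoffs: 828.188 ± 2·546.196 → [-264.2, 1920.6]
Outside: 2121, 2288 → excluded.
Retained (n=14): Σ = 8842, mean = 8842/14 = 631.571

631.6 ms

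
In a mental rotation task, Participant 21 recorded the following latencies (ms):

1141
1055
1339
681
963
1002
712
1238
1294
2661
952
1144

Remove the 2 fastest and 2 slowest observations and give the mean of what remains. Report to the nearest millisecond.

Sorted: 681, 712, 952, 963, 1002, 1055, 1141, 1144, 1238, 1294, 1339, 2661
Drop lowest 2 (681, 712) and highest 2 (1339, 2661)
Remaining (n=8): Σ = 8789, mean = 8789/8 = 1098.625

1099 ms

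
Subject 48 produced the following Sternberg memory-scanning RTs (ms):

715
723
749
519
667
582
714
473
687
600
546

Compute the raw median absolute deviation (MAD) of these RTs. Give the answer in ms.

67 ms

Sorted: 473, 519, 546, 582, 600, 667, 687, 714, 715, 723, 749 → median = 667
|x − 667|: 48, 56, 82, 148, 0, 85, 47, 194, 20, 67, 121
Sorted deviations: 0, 20, 47, 48, 56, 67, 82, 85, 121, 148, 194 → MAD = 67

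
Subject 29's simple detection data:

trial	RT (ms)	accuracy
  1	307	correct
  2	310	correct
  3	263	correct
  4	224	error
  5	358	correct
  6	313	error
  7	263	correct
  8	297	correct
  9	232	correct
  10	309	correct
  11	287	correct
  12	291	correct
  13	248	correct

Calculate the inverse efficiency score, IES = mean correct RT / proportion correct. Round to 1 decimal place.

Correct trials (n=11): 307, 310, 263, 358, 263, 297, 232, 309, 287, 291, 248
Mean correct RT = 3165/11 = 287.7273 ms
Proportion correct = 11/13
IES = 287.7273 / (11/13) = 340.041 ms

340.0 ms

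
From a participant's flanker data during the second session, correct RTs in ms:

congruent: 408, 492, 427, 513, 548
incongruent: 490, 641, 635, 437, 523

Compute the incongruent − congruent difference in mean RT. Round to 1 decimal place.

M(congruent) = 2388/5 = 477.600
M(incongruent) = 2726/5 = 545.200
Difference = 545.200 − 477.600 = 67.600 ms

67.6 ms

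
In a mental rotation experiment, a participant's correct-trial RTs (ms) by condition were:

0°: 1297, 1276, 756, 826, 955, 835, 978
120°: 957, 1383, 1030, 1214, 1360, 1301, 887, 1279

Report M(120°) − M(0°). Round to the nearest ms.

187 ms

M(0°) = 6923/7 = 989.000
M(120°) = 9411/8 = 1176.375
Difference = 1176.375 − 989.000 = 187.375 ms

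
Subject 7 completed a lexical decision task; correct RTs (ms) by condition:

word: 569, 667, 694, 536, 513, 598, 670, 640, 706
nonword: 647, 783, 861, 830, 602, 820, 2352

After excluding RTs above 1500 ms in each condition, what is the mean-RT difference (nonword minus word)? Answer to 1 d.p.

nonword: exclude 2352
M(word) = 5593/9 = 621.444
M(nonword) = 4543/6 = 757.167
Difference = 757.167 − 621.444 = 135.722 ms

135.7 ms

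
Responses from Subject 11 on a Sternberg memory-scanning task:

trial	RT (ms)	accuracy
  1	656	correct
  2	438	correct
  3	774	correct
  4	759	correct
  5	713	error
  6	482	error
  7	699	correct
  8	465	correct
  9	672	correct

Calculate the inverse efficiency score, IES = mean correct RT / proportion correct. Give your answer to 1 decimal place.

819.7 ms

Correct trials (n=7): 656, 438, 774, 759, 699, 465, 672
Mean correct RT = 4463/7 = 637.5714 ms
Proportion correct = 7/9
IES = 637.5714 / (7/9) = 819.735 ms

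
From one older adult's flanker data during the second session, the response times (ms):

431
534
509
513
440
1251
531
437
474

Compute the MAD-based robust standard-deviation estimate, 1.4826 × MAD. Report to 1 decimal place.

Sorted: 431, 437, 440, 474, 509, 513, 531, 534, 1251 → median = 509
|x − 509| sorted: 0, 4, 22, 25, 35, 69, 72, 78, 742 → MAD = 35
Robust SD ≈ 1.4826 × 35 = 51.891

51.9 ms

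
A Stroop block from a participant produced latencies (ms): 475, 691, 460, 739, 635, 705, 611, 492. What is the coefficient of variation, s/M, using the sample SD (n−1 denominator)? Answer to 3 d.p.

0.185

n = 8, Σ = 4808, M = 601.0000
Σ(x−M)² = 86854.000; s = √(86854.000/7) = 111.3899
CV = 111.3899 / 601.0000 = 0.18534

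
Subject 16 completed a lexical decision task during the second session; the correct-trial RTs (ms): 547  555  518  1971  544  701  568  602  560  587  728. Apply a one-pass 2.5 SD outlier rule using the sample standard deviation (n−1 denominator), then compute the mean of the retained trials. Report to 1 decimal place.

n = 11, ΣRT = 7881, M = 716.455
Σ(x−M)² = 1774538.73; s = √(1774538.73/10) = 421.253
Cutoffs: 716.455 ± 2.5·421.253 → [-336.7, 1769.6]
Outside: 1971 → excluded.
Retained (n=10): Σ = 5910, mean = 5910/10 = 591.000

591.0 ms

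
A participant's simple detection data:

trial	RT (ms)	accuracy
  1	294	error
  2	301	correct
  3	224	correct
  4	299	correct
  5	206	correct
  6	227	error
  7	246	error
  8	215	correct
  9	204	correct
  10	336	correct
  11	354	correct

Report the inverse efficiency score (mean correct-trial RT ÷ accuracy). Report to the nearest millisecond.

368 ms

Correct trials (n=8): 301, 224, 299, 206, 215, 204, 336, 354
Mean correct RT = 2139/8 = 267.3750 ms
Proportion correct = 8/11
IES = 267.3750 / (8/11) = 367.641 ms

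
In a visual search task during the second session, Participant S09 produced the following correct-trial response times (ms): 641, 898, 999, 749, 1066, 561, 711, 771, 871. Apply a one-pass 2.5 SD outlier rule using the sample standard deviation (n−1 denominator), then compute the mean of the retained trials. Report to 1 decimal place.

n = 9, ΣRT = 7267, M = 807.444
Σ(x−M)² = 218268.22; s = √(218268.22/8) = 165.177
Cutoffs: 807.444 ± 2.5·165.177 → [394.5, 1220.4]
No RTs fall outside the cutoffs; all 9 retained. Mean = 7267/9 = 807.444

807.4 ms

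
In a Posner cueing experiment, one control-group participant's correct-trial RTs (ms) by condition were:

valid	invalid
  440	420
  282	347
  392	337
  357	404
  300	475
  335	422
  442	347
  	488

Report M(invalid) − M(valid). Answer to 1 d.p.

41.0 ms

M(valid) = 2548/7 = 364.000
M(invalid) = 3240/8 = 405.000
Difference = 405.000 − 364.000 = 41.000 ms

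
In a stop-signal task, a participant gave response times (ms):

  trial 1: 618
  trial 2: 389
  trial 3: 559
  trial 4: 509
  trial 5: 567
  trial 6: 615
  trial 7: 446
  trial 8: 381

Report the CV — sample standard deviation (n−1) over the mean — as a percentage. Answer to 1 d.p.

18.7%

n = 8, Σ = 4084, M = 510.5000
Σ(x−M)² = 63716.000; s = √(63716.000/7) = 95.4059
CV = 95.4059 / 510.5000 = 0.18689 = 18.689%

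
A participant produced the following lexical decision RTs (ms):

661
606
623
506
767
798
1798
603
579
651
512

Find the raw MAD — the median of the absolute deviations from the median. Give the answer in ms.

Sorted: 506, 512, 579, 603, 606, 623, 651, 661, 767, 798, 1798 → median = 623
|x − 623|: 38, 17, 0, 117, 144, 175, 1175, 20, 44, 28, 111
Sorted deviations: 0, 17, 20, 28, 38, 44, 111, 117, 144, 175, 1175 → MAD = 44

44 ms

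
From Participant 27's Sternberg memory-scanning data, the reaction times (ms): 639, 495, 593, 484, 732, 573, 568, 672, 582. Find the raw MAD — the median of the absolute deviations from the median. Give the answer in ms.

57 ms

Sorted: 484, 495, 568, 573, 582, 593, 639, 672, 732 → median = 582
|x − 582|: 57, 87, 11, 98, 150, 9, 14, 90, 0
Sorted deviations: 0, 9, 11, 14, 57, 87, 90, 98, 150 → MAD = 57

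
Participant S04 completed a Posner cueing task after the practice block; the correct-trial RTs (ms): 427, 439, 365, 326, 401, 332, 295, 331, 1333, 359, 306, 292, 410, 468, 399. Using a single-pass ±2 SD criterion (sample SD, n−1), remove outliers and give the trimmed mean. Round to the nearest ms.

368 ms

n = 15, ΣRT = 6483, M = 432.200
Σ(x−M)² = 911204.40; s = √(911204.40/14) = 255.120
Cutoffs: 432.200 ± 2·255.120 → [-78.0, 942.4]
Outside: 1333 → excluded.
Retained (n=14): Σ = 5150, mean = 5150/14 = 367.857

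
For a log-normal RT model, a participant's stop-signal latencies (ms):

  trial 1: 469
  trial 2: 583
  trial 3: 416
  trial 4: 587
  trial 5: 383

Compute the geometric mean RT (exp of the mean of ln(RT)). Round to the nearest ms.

ln(RT): 6.1506, 6.3682, 6.0307, 6.3750, 5.9480
Mean ln(RT) = 30.8725/5 = 6.17451
Geometric mean = exp(6.17451) = 480.35 ms

480 ms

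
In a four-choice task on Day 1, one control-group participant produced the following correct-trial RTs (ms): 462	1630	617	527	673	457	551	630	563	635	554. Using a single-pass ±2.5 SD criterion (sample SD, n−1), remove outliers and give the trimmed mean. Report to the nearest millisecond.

567 ms

n = 11, ΣRT = 7299, M = 663.545
Σ(x−M)² = 1074932.73; s = √(1074932.73/10) = 327.862
Cutoffs: 663.545 ± 2.5·327.862 → [-156.1, 1483.2]
Outside: 1630 → excluded.
Retained (n=10): Σ = 5669, mean = 5669/10 = 566.900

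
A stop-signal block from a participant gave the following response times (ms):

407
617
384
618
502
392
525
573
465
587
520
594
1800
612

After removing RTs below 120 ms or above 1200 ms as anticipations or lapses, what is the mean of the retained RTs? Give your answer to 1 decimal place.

Excluded: 1800
Retained (n=13): Σ = 6796
Mean = 6796/13 = 522.7692

522.8 ms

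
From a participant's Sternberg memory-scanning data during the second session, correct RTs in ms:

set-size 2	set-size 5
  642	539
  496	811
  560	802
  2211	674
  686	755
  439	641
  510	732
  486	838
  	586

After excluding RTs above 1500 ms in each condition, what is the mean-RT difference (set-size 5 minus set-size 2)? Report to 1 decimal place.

163.1 ms

set-size 2: exclude 2211
M(set-size 2) = 3819/7 = 545.571
M(set-size 5) = 6378/9 = 708.667
Difference = 708.667 − 545.571 = 163.095 ms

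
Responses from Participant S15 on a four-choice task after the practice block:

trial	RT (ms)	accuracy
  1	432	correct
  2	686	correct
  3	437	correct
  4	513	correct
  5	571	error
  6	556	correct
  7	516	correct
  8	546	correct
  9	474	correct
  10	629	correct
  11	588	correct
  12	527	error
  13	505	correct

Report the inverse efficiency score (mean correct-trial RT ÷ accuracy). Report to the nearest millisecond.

Correct trials (n=11): 432, 686, 437, 513, 556, 516, 546, 474, 629, 588, 505
Mean correct RT = 5882/11 = 534.7273 ms
Proportion correct = 11/13
IES = 534.7273 / (11/13) = 631.950 ms

632 ms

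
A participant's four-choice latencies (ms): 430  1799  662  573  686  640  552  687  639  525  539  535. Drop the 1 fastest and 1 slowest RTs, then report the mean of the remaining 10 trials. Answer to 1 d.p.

603.8 ms

Sorted: 430, 525, 535, 539, 552, 573, 639, 640, 662, 686, 687, 1799
Drop lowest 1 (430) and highest 1 (1799)
Remaining (n=10): Σ = 6038, mean = 6038/10 = 603.800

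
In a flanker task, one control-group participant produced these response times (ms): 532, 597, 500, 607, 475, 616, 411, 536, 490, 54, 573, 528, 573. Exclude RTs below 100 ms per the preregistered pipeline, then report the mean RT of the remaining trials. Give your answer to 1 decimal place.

536.5 ms

Excluded: 54
Retained (n=12): Σ = 6438
Mean = 6438/12 = 536.5000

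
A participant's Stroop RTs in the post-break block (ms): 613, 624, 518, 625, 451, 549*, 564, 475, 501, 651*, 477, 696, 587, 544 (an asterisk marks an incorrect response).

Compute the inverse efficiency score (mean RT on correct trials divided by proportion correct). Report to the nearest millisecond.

649 ms

Correct trials (n=12): 613, 624, 518, 625, 451, 564, 475, 501, 477, 696, 587, 544
Mean correct RT = 6675/12 = 556.2500 ms
Proportion correct = 12/14
IES = 556.2500 / (12/14) = 648.958 ms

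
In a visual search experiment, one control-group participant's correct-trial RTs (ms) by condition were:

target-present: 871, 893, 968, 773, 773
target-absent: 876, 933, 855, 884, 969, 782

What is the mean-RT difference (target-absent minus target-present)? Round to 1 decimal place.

M(target-present) = 4278/5 = 855.600
M(target-absent) = 5299/6 = 883.167
Difference = 883.167 − 855.600 = 27.567 ms

27.6 ms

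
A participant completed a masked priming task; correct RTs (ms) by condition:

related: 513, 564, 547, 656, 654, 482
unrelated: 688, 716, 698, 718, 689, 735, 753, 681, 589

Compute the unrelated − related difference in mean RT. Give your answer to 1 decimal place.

127.0 ms

M(related) = 3416/6 = 569.333
M(unrelated) = 6267/9 = 696.333
Difference = 696.333 − 569.333 = 127.000 ms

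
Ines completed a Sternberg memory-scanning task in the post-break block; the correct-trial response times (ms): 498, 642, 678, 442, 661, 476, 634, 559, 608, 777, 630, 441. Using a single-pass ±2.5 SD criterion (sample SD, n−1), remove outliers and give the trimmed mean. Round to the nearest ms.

n = 12, ΣRT = 7046, M = 587.167
Σ(x−M)² = 120747.67; s = √(120747.67/11) = 104.771
Cutoffs: 587.167 ± 2.5·104.771 → [325.2, 849.1]
No RTs fall outside the cutoffs; all 12 retained. Mean = 7046/12 = 587.167

587 ms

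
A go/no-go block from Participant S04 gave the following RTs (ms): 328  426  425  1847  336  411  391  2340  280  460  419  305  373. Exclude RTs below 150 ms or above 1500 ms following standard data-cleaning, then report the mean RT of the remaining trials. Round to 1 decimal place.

Excluded: 1847, 2340
Retained (n=11): Σ = 4154
Mean = 4154/11 = 377.6364

377.6 ms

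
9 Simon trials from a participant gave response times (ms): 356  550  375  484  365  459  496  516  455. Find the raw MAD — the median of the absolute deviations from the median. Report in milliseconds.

Sorted: 356, 365, 375, 455, 459, 484, 496, 516, 550 → median = 459
|x − 459|: 103, 91, 84, 25, 94, 0, 37, 57, 4
Sorted deviations: 0, 4, 25, 37, 57, 84, 91, 94, 103 → MAD = 57

57 ms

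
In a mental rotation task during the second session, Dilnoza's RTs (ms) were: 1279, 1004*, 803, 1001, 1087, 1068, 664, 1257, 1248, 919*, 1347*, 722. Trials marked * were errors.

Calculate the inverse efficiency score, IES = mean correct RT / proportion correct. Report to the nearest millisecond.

Correct trials (n=9): 1279, 803, 1001, 1087, 1068, 664, 1257, 1248, 722
Mean correct RT = 9129/9 = 1014.3333 ms
Proportion correct = 9/12
IES = 1014.3333 / (9/12) = 1352.444 ms

1352 ms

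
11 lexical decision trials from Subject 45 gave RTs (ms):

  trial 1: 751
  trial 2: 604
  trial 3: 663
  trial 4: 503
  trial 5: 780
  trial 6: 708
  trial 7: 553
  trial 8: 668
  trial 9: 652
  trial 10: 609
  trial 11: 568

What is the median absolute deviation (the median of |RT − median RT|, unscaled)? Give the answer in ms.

Sorted: 503, 553, 568, 604, 609, 652, 663, 668, 708, 751, 780 → median = 652
|x − 652|: 99, 48, 11, 149, 128, 56, 99, 16, 0, 43, 84
Sorted deviations: 0, 11, 16, 43, 48, 56, 84, 99, 99, 128, 149 → MAD = 56

56 ms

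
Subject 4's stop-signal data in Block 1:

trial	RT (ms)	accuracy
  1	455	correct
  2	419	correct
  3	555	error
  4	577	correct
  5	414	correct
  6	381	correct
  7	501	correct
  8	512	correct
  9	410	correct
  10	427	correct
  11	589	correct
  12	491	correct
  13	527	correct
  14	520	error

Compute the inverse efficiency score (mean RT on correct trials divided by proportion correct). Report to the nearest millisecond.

554 ms

Correct trials (n=12): 455, 419, 577, 414, 381, 501, 512, 410, 427, 589, 491, 527
Mean correct RT = 5703/12 = 475.2500 ms
Proportion correct = 12/14
IES = 475.2500 / (12/14) = 554.458 ms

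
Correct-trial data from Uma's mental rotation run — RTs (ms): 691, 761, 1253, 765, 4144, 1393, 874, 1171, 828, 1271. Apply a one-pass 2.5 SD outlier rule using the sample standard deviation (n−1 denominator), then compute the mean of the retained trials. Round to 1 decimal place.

1000.8 ms

n = 10, ΣRT = 13151, M = 1315.100
Σ(x−M)² = 9466282.90; s = √(9466282.90/9) = 1025.578
Cutoffs: 1315.100 ± 2.5·1025.578 → [-1248.8, 3879.0]
Outside: 4144 → excluded.
Retained (n=9): Σ = 9007, mean = 9007/9 = 1000.778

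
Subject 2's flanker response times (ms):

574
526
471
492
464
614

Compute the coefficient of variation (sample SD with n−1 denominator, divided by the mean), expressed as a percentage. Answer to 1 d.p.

11.5%

n = 6, Σ = 3141, M = 523.5000
Σ(x−M)² = 18035.500; s = √(18035.500/5) = 60.0591
CV = 60.0591 / 523.5000 = 0.11473 = 11.473%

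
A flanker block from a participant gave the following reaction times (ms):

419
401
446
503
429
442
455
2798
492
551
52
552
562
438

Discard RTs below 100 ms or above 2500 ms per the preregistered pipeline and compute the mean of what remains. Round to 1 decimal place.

Excluded: 52, 2798
Retained (n=12): Σ = 5690
Mean = 5690/12 = 474.1667

474.2 ms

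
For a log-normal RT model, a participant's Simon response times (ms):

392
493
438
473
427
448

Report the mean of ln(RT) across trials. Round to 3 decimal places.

ln(RT): 5.9713, 6.2005, 6.0822, 6.1591, 6.0568, 6.1048
Σ ln(RT) = 36.5747
Mean = 36.5747/6 = 6.09578

6.096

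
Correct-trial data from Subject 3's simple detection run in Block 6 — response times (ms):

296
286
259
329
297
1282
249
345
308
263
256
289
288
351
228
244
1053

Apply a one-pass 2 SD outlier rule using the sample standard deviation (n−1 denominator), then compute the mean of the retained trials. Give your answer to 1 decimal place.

285.9 ms

n = 17, ΣRT = 6623, M = 389.588
Σ(x−M)² = 1416814.12; s = √(1416814.12/16) = 297.575
Cutoffs: 389.588 ± 2·297.575 → [-205.6, 984.7]
Outside: 1053, 1282 → excluded.
Retained (n=15): Σ = 4288, mean = 4288/15 = 285.867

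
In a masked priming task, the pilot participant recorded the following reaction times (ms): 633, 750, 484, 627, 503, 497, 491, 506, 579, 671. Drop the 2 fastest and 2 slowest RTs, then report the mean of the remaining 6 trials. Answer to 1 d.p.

557.5 ms

Sorted: 484, 491, 497, 503, 506, 579, 627, 633, 671, 750
Drop lowest 2 (484, 491) and highest 2 (671, 750)
Remaining (n=6): Σ = 3345, mean = 3345/6 = 557.500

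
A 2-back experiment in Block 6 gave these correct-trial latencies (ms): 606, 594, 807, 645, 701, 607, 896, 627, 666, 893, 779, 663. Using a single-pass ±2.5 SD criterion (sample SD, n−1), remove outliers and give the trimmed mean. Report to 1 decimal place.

707.0 ms

n = 12, ΣRT = 8484, M = 707.000
Σ(x−M)² = 132368.00; s = √(132368.00/11) = 109.697
Cutoffs: 707.000 ± 2.5·109.697 → [432.8, 981.2]
No RTs fall outside the cutoffs; all 12 retained. Mean = 8484/12 = 707.000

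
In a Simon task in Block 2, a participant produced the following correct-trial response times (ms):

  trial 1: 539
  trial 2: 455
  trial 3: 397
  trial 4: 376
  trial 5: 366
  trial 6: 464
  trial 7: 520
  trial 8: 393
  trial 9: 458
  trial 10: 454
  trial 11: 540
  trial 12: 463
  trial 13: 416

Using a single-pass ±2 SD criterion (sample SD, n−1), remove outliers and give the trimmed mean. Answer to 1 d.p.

449.3 ms

n = 13, ΣRT = 5841, M = 449.308
Σ(x−M)² = 41130.77; s = √(41130.77/12) = 58.545
Cutoffs: 449.308 ± 2·58.545 → [332.2, 566.4]
No RTs fall outside the cutoffs; all 13 retained. Mean = 5841/13 = 449.308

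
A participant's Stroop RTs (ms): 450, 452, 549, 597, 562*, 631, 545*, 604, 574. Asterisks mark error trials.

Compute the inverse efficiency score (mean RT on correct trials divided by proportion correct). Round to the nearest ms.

708 ms

Correct trials (n=7): 450, 452, 549, 597, 631, 604, 574
Mean correct RT = 3857/7 = 551.0000 ms
Proportion correct = 7/9
IES = 551.0000 / (7/9) = 708.429 ms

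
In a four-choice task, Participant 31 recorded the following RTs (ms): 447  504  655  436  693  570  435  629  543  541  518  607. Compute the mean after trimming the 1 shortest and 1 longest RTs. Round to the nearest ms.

545 ms

Sorted: 435, 436, 447, 504, 518, 541, 543, 570, 607, 629, 655, 693
Drop lowest 1 (435) and highest 1 (693)
Remaining (n=10): Σ = 5450, mean = 5450/10 = 545.000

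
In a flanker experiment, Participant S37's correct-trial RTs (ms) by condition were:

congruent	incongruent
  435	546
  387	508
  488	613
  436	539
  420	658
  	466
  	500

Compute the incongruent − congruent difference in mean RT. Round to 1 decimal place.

113.9 ms

M(congruent) = 2166/5 = 433.200
M(incongruent) = 3830/7 = 547.143
Difference = 547.143 − 433.200 = 113.943 ms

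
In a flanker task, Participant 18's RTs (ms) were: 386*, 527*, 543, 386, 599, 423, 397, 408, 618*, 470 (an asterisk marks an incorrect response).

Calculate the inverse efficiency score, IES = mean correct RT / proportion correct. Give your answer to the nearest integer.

Correct trials (n=7): 543, 386, 599, 423, 397, 408, 470
Mean correct RT = 3226/7 = 460.8571 ms
Proportion correct = 7/10
IES = 460.8571 / (7/10) = 658.367 ms

658 ms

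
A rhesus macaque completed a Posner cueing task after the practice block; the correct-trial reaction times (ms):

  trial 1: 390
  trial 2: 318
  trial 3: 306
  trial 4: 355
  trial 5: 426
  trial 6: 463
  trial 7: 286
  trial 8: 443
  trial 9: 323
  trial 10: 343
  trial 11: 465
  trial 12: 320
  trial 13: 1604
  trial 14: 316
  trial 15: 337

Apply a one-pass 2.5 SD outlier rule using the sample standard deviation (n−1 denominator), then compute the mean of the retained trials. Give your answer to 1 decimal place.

363.6 ms

n = 15, ΣRT = 6695, M = 446.333
Σ(x−M)² = 1485417.33; s = √(1485417.33/14) = 325.732
Cutoffs: 446.333 ± 2.5·325.732 → [-368.0, 1260.7]
Outside: 1604 → excluded.
Retained (n=14): Σ = 5091, mean = 5091/14 = 363.643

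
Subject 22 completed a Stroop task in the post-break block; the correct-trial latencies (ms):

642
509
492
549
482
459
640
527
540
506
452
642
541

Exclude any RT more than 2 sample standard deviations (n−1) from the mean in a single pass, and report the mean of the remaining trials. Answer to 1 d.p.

n = 13, ΣRT = 6981, M = 537.000
Σ(x−M)² = 53032.00; s = √(53032.00/12) = 66.478
Cutoffs: 537.000 ± 2·66.478 → [404.0, 670.0]
No RTs fall outside the cutoffs; all 13 retained. Mean = 6981/13 = 537.000

537.0 ms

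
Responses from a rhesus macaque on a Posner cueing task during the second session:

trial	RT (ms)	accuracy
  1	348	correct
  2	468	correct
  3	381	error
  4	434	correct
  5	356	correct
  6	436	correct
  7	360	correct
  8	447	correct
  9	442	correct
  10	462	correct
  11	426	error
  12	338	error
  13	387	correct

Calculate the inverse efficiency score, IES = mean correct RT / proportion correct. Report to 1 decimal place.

Correct trials (n=10): 348, 468, 434, 356, 436, 360, 447, 442, 462, 387
Mean correct RT = 4140/10 = 414.0000 ms
Proportion correct = 10/13
IES = 414.0000 / (10/13) = 538.200 ms

538.2 ms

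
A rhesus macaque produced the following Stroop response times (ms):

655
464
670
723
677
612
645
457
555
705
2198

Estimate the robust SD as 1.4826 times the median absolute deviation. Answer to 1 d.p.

Sorted: 457, 464, 555, 612, 645, 655, 670, 677, 705, 723, 2198 → median = 655
|x − 655| sorted: 0, 10, 15, 22, 43, 50, 68, 100, 191, 198, 1543 → MAD = 50
Robust SD ≈ 1.4826 × 50 = 74.130

74.1 ms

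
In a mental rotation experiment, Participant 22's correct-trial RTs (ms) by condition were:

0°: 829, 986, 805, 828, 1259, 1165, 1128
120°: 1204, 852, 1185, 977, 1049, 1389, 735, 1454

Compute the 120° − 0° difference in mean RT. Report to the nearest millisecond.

106 ms

M(0°) = 7000/7 = 1000.000
M(120°) = 8845/8 = 1105.625
Difference = 1105.625 − 1000.000 = 105.625 ms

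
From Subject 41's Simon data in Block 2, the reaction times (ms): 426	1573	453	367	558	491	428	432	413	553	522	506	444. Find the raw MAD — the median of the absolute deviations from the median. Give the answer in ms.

40 ms

Sorted: 367, 413, 426, 428, 432, 444, 453, 491, 506, 522, 553, 558, 1573 → median = 453
|x − 453|: 27, 1120, 0, 86, 105, 38, 25, 21, 40, 100, 69, 53, 9
Sorted deviations: 0, 9, 21, 25, 27, 38, 40, 53, 69, 86, 100, 105, 1120 → MAD = 40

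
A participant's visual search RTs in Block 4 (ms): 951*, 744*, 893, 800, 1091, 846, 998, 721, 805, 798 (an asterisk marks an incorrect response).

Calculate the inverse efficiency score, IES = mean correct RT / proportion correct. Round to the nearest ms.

1086 ms

Correct trials (n=8): 893, 800, 1091, 846, 998, 721, 805, 798
Mean correct RT = 6952/8 = 869.0000 ms
Proportion correct = 8/10
IES = 869.0000 / (8/10) = 1086.250 ms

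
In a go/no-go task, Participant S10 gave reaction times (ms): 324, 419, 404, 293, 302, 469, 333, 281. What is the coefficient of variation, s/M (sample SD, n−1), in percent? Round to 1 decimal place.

19.5%

n = 8, Σ = 2825, M = 353.1250
Σ(x−M)² = 33038.875; s = √(33038.875/7) = 68.7011
CV = 68.7011 / 353.1250 = 0.19455 = 19.455%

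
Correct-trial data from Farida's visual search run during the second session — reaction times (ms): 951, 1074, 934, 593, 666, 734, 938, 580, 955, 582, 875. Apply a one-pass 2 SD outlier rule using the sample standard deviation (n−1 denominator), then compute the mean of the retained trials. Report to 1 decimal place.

807.5 ms

n = 11, ΣRT = 8882, M = 807.455
Σ(x−M)² = 325000.73; s = √(325000.73/10) = 180.278
Cutoffs: 807.455 ± 2·180.278 → [446.9, 1168.0]
No RTs fall outside the cutoffs; all 11 retained. Mean = 8882/11 = 807.455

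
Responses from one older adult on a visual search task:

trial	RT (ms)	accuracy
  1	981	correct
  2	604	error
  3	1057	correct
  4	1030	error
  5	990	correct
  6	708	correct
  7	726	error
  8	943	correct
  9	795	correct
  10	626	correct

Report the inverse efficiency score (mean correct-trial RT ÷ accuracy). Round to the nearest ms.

Correct trials (n=7): 981, 1057, 990, 708, 943, 795, 626
Mean correct RT = 6100/7 = 871.4286 ms
Proportion correct = 7/10
IES = 871.4286 / (7/10) = 1244.898 ms

1245 ms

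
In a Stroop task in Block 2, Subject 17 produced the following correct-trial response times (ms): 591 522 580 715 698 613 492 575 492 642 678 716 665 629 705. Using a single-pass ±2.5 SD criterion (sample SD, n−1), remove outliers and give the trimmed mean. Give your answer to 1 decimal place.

620.9 ms

n = 15, ΣRT = 9313, M = 620.867
Σ(x−M)² = 84379.73; s = √(84379.73/14) = 77.635
Cutoffs: 620.867 ± 2.5·77.635 → [426.8, 815.0]
No RTs fall outside the cutoffs; all 15 retained. Mean = 9313/15 = 620.867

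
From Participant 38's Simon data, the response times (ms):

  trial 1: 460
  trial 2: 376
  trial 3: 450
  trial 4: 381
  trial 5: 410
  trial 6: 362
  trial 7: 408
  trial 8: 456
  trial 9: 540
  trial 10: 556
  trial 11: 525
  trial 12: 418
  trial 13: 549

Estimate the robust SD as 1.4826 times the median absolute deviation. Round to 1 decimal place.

Sorted: 362, 376, 381, 408, 410, 418, 450, 456, 460, 525, 540, 549, 556 → median = 450
|x − 450| sorted: 0, 6, 10, 32, 40, 42, 69, 74, 75, 88, 90, 99, 106 → MAD = 69
Robust SD ≈ 1.4826 × 69 = 102.299

102.3 ms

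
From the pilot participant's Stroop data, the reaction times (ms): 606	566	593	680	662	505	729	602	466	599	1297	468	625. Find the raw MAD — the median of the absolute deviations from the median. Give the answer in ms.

60 ms

Sorted: 466, 468, 505, 566, 593, 599, 602, 606, 625, 662, 680, 729, 1297 → median = 602
|x − 602|: 4, 36, 9, 78, 60, 97, 127, 0, 136, 3, 695, 134, 23
Sorted deviations: 0, 3, 4, 9, 23, 36, 60, 78, 97, 127, 134, 136, 695 → MAD = 60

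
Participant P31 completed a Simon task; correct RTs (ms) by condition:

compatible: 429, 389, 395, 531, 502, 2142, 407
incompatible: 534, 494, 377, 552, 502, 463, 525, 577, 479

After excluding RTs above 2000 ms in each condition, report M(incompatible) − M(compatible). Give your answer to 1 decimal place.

compatible: exclude 2142
M(compatible) = 2653/6 = 442.167
M(incompatible) = 4503/9 = 500.333
Difference = 500.333 − 442.167 = 58.167 ms

58.2 ms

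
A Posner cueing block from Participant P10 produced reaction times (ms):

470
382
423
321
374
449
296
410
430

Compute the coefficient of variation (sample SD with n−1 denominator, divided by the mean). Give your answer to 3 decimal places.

0.146

n = 9, Σ = 3555, M = 395.0000
Σ(x−M)² = 26662.000; s = √(26662.000/8) = 57.7300
CV = 57.7300 / 395.0000 = 0.14615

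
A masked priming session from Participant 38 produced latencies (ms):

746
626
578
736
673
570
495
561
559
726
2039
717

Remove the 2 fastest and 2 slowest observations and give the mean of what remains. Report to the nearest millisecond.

Sorted: 495, 559, 561, 570, 578, 626, 673, 717, 726, 736, 746, 2039
Drop lowest 2 (495, 559) and highest 2 (746, 2039)
Remaining (n=8): Σ = 5187, mean = 5187/8 = 648.375

648 ms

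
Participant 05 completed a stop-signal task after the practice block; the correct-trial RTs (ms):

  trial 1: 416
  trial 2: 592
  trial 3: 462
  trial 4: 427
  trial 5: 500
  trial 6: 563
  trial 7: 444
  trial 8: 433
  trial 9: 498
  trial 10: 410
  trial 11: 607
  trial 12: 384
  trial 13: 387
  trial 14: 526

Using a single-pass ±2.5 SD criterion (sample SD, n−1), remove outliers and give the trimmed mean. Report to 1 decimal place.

474.9 ms

n = 14, ΣRT = 6649, M = 474.929
Σ(x−M)² = 71540.93; s = √(71540.93/13) = 74.183
Cutoffs: 474.929 ± 2.5·74.183 → [289.5, 660.4]
No RTs fall outside the cutoffs; all 14 retained. Mean = 6649/14 = 474.929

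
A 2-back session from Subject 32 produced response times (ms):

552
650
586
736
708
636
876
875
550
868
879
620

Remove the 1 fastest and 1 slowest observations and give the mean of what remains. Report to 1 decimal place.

710.7 ms

Sorted: 550, 552, 586, 620, 636, 650, 708, 736, 868, 875, 876, 879
Drop lowest 1 (550) and highest 1 (879)
Remaining (n=10): Σ = 7107, mean = 7107/10 = 710.700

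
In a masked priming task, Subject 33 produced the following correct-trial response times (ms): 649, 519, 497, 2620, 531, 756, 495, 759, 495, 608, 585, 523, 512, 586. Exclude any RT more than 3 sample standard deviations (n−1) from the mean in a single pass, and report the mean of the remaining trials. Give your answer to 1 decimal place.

578.1 ms

n = 14, ΣRT = 10135, M = 723.929
Σ(x−M)² = 3975540.93; s = √(3975540.93/13) = 553.002
Cutoffs: 723.929 ± 3·553.002 → [-935.1, 2382.9]
Outside: 2620 → excluded.
Retained (n=13): Σ = 7515, mean = 7515/13 = 578.077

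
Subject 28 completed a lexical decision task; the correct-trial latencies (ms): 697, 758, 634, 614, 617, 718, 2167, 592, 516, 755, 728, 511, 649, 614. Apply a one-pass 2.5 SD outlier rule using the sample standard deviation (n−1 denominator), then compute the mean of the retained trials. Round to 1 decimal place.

646.4 ms

n = 14, ΣRT = 10570, M = 755.000
Σ(x−M)² = 2227124.00; s = √(2227124.00/13) = 413.905
Cutoffs: 755.000 ± 2.5·413.905 → [-279.8, 1789.8]
Outside: 2167 → excluded.
Retained (n=13): Σ = 8403, mean = 8403/13 = 646.385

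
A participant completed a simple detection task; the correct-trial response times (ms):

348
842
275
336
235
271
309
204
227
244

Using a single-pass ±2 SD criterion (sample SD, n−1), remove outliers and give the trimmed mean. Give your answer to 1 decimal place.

n = 10, ΣRT = 3291, M = 329.100
Σ(x−M)² = 312348.90; s = √(312348.90/9) = 186.294
Cutoffs: 329.100 ± 2·186.294 → [-43.5, 701.7]
Outside: 842 → excluded.
Retained (n=9): Σ = 2449, mean = 2449/9 = 272.111

272.1 ms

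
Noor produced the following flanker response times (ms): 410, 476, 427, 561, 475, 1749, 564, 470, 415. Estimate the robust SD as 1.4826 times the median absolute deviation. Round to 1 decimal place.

89.0 ms

Sorted: 410, 415, 427, 470, 475, 476, 561, 564, 1749 → median = 475
|x − 475| sorted: 0, 1, 5, 48, 60, 65, 86, 89, 1274 → MAD = 60
Robust SD ≈ 1.4826 × 60 = 88.956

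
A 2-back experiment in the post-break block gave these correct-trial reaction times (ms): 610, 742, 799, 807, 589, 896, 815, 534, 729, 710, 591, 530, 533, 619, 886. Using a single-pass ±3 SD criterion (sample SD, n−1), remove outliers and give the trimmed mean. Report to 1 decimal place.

n = 15, ΣRT = 10390, M = 692.667
Σ(x−M)² = 232593.33; s = √(232593.33/14) = 128.895
Cutoffs: 692.667 ± 3·128.895 → [306.0, 1079.4]
No RTs fall outside the cutoffs; all 15 retained. Mean = 10390/15 = 692.667

692.7 ms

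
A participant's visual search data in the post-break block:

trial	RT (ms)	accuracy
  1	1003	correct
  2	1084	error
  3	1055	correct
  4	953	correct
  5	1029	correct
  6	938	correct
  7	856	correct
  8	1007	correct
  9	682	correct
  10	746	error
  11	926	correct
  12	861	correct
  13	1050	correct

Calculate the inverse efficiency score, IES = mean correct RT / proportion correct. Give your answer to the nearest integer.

1113 ms

Correct trials (n=11): 1003, 1055, 953, 1029, 938, 856, 1007, 682, 926, 861, 1050
Mean correct RT = 10360/11 = 941.8182 ms
Proportion correct = 11/13
IES = 941.8182 / (11/13) = 1113.058 ms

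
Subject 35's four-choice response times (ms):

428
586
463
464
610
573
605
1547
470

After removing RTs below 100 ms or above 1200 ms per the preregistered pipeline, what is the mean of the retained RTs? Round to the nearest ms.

525 ms

Excluded: 1547
Retained (n=8): Σ = 4199
Mean = 4199/8 = 524.8750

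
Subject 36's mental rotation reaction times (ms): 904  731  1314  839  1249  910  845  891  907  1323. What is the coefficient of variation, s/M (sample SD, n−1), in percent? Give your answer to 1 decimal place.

21.9%

n = 10, Σ = 9913, M = 991.3000
Σ(x−M)² = 424322.100; s = √(424322.100/9) = 217.1334
CV = 217.1334 / 991.3000 = 0.21904 = 21.904%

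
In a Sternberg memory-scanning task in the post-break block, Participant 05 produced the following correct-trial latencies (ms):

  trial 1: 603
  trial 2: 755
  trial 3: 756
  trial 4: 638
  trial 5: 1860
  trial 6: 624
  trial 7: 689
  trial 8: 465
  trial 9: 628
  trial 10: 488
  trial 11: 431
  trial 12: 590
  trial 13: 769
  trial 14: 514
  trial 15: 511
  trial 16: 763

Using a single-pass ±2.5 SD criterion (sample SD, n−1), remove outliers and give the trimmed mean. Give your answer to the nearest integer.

615 ms

n = 16, ΣRT = 11084, M = 692.750
Σ(x−M)² = 1638931.00; s = √(1638931.00/15) = 330.548
Cutoffs: 692.750 ± 2.5·330.548 → [-133.6, 1519.1]
Outside: 1860 → excluded.
Retained (n=15): Σ = 9224, mean = 9224/15 = 614.933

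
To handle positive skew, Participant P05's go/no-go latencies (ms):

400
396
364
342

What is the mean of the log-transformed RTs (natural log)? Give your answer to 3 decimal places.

5.926

ln(RT): 5.9915, 5.9814, 5.8972, 5.8348
Σ ln(RT) = 23.7048
Mean = 23.7048/4 = 5.92621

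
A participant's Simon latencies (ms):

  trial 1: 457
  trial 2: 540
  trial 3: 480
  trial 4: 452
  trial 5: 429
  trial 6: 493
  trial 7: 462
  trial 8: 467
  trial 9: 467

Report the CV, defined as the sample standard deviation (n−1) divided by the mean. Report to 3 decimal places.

0.066

n = 9, Σ = 4247, M = 471.8889
Σ(x−M)² = 7752.889; s = √(7752.889/8) = 31.1305
CV = 31.1305 / 471.8889 = 0.06597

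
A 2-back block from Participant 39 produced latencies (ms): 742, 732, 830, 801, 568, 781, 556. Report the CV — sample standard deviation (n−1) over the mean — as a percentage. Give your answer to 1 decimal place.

15.4%

n = 7, Σ = 5010, M = 715.7143
Σ(x−M)² = 72881.429; s = √(72881.429/6) = 110.2130
CV = 110.2130 / 715.7143 = 0.15399 = 15.399%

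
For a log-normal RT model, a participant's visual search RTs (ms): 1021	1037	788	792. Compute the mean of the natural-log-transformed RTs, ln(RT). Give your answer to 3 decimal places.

ln(RT): 6.9285, 6.9441, 6.6695, 6.6746
Σ ln(RT) = 27.2167
Mean = 27.2167/4 = 6.80417

6.804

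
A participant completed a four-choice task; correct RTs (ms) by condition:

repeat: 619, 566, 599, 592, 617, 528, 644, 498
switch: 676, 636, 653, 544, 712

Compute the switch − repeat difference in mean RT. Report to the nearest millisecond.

61 ms

M(repeat) = 4663/8 = 582.875
M(switch) = 3221/5 = 644.200
Difference = 644.200 − 582.875 = 61.325 ms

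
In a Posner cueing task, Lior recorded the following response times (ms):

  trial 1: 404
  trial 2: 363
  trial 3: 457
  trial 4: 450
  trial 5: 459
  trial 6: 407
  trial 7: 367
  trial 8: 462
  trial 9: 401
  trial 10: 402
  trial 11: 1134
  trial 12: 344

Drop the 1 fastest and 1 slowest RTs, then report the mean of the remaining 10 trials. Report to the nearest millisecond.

417 ms

Sorted: 344, 363, 367, 401, 402, 404, 407, 450, 457, 459, 462, 1134
Drop lowest 1 (344) and highest 1 (1134)
Remaining (n=10): Σ = 4172, mean = 4172/10 = 417.200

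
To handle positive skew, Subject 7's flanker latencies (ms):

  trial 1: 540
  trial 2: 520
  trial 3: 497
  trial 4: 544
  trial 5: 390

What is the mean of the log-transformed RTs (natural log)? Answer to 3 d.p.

ln(RT): 6.2916, 6.2538, 6.2086, 6.2989, 5.9661
Σ ln(RT) = 31.0191
Mean = 31.0191/5 = 6.20382

6.204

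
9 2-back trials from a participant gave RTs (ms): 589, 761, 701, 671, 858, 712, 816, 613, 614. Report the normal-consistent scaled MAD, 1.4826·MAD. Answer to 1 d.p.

129.0 ms

Sorted: 589, 613, 614, 671, 701, 712, 761, 816, 858 → median = 701
|x − 701| sorted: 0, 11, 30, 60, 87, 88, 112, 115, 157 → MAD = 87
Robust SD ≈ 1.4826 × 87 = 128.986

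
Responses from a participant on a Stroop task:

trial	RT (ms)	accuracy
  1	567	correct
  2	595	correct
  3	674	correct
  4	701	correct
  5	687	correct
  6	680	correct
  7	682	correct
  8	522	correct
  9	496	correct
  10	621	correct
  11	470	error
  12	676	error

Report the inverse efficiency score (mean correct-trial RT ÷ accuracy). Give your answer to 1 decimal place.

747.0 ms

Correct trials (n=10): 567, 595, 674, 701, 687, 680, 682, 522, 496, 621
Mean correct RT = 6225/10 = 622.5000 ms
Proportion correct = 10/12
IES = 622.5000 / (10/12) = 747.000 ms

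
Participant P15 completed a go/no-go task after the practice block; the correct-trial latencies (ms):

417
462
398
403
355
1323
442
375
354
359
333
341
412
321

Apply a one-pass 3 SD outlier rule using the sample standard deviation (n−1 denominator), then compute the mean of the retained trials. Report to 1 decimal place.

n = 14, ΣRT = 6295, M = 449.643
Σ(x−M)² = 844139.21; s = √(844139.21/13) = 254.821
Cutoffs: 449.643 ± 3·254.821 → [-314.8, 1214.1]
Outside: 1323 → excluded.
Retained (n=13): Σ = 4972, mean = 4972/13 = 382.462

382.5 ms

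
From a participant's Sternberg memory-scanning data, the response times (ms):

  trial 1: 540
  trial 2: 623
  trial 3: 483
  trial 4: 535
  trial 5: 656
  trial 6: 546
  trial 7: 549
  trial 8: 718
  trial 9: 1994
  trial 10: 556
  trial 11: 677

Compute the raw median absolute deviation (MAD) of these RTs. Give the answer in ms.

67 ms

Sorted: 483, 535, 540, 546, 549, 556, 623, 656, 677, 718, 1994 → median = 556
|x − 556|: 16, 67, 73, 21, 100, 10, 7, 162, 1438, 0, 121
Sorted deviations: 0, 7, 10, 16, 21, 67, 73, 100, 121, 162, 1438 → MAD = 67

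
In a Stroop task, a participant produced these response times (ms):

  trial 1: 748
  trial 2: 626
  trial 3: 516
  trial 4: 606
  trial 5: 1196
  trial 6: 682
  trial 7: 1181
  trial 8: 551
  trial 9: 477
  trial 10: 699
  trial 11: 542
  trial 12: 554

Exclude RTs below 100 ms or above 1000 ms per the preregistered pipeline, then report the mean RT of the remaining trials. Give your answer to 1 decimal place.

Excluded: 1181, 1196
Retained (n=10): Σ = 6001
Mean = 6001/10 = 600.1000

600.1 ms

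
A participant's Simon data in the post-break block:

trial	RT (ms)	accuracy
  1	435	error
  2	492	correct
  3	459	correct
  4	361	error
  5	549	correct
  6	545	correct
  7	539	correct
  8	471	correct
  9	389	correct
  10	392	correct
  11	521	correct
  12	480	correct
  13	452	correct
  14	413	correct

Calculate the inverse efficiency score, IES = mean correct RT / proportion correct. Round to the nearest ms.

554 ms

Correct trials (n=12): 492, 459, 549, 545, 539, 471, 389, 392, 521, 480, 452, 413
Mean correct RT = 5702/12 = 475.1667 ms
Proportion correct = 12/14
IES = 475.1667 / (12/14) = 554.361 ms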